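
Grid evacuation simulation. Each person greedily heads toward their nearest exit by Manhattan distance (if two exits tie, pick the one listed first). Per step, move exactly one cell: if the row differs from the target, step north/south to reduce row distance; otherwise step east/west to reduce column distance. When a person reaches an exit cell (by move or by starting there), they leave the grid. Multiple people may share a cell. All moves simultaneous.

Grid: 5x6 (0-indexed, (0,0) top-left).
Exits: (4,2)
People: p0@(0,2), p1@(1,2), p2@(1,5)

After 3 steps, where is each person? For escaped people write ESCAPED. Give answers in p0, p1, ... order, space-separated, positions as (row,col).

Step 1: p0:(0,2)->(1,2) | p1:(1,2)->(2,2) | p2:(1,5)->(2,5)
Step 2: p0:(1,2)->(2,2) | p1:(2,2)->(3,2) | p2:(2,5)->(3,5)
Step 3: p0:(2,2)->(3,2) | p1:(3,2)->(4,2)->EXIT | p2:(3,5)->(4,5)

(3,2) ESCAPED (4,5)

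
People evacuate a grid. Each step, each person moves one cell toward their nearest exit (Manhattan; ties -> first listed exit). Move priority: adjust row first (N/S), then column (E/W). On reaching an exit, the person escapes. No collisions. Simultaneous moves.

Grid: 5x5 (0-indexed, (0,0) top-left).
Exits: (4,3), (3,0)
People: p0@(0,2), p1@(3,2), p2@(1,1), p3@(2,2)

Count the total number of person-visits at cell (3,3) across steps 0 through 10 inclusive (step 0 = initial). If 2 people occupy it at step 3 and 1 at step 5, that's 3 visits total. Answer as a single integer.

Answer: 0

Derivation:
Step 0: p0@(0,2) p1@(3,2) p2@(1,1) p3@(2,2) -> at (3,3): 0 [-], cum=0
Step 1: p0@(1,2) p1@(4,2) p2@(2,1) p3@(3,2) -> at (3,3): 0 [-], cum=0
Step 2: p0@(2,2) p1@ESC p2@(3,1) p3@(4,2) -> at (3,3): 0 [-], cum=0
Step 3: p0@(3,2) p1@ESC p2@ESC p3@ESC -> at (3,3): 0 [-], cum=0
Step 4: p0@(4,2) p1@ESC p2@ESC p3@ESC -> at (3,3): 0 [-], cum=0
Step 5: p0@ESC p1@ESC p2@ESC p3@ESC -> at (3,3): 0 [-], cum=0
Total visits = 0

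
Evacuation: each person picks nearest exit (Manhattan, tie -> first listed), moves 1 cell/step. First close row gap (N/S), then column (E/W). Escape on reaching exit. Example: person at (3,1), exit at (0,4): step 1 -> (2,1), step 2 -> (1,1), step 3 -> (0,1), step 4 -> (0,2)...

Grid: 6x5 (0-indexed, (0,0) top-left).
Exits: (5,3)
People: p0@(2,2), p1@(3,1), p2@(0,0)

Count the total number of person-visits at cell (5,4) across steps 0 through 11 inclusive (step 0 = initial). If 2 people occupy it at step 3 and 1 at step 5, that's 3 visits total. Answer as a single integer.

Step 0: p0@(2,2) p1@(3,1) p2@(0,0) -> at (5,4): 0 [-], cum=0
Step 1: p0@(3,2) p1@(4,1) p2@(1,0) -> at (5,4): 0 [-], cum=0
Step 2: p0@(4,2) p1@(5,1) p2@(2,0) -> at (5,4): 0 [-], cum=0
Step 3: p0@(5,2) p1@(5,2) p2@(3,0) -> at (5,4): 0 [-], cum=0
Step 4: p0@ESC p1@ESC p2@(4,0) -> at (5,4): 0 [-], cum=0
Step 5: p0@ESC p1@ESC p2@(5,0) -> at (5,4): 0 [-], cum=0
Step 6: p0@ESC p1@ESC p2@(5,1) -> at (5,4): 0 [-], cum=0
Step 7: p0@ESC p1@ESC p2@(5,2) -> at (5,4): 0 [-], cum=0
Step 8: p0@ESC p1@ESC p2@ESC -> at (5,4): 0 [-], cum=0
Total visits = 0

Answer: 0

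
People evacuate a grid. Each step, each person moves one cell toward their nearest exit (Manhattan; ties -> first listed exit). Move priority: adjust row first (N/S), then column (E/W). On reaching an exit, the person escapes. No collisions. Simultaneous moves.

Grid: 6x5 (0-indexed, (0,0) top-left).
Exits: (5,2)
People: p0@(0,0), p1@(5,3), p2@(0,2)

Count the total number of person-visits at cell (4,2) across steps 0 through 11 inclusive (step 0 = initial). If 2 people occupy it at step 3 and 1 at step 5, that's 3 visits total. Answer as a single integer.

Step 0: p0@(0,0) p1@(5,3) p2@(0,2) -> at (4,2): 0 [-], cum=0
Step 1: p0@(1,0) p1@ESC p2@(1,2) -> at (4,2): 0 [-], cum=0
Step 2: p0@(2,0) p1@ESC p2@(2,2) -> at (4,2): 0 [-], cum=0
Step 3: p0@(3,0) p1@ESC p2@(3,2) -> at (4,2): 0 [-], cum=0
Step 4: p0@(4,0) p1@ESC p2@(4,2) -> at (4,2): 1 [p2], cum=1
Step 5: p0@(5,0) p1@ESC p2@ESC -> at (4,2): 0 [-], cum=1
Step 6: p0@(5,1) p1@ESC p2@ESC -> at (4,2): 0 [-], cum=1
Step 7: p0@ESC p1@ESC p2@ESC -> at (4,2): 0 [-], cum=1
Total visits = 1

Answer: 1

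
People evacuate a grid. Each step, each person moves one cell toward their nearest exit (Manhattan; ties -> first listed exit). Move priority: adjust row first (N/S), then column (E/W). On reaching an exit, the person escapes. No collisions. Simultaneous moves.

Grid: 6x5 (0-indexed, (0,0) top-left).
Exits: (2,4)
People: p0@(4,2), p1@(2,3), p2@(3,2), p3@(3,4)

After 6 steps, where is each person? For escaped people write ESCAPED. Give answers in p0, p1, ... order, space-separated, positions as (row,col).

Step 1: p0:(4,2)->(3,2) | p1:(2,3)->(2,4)->EXIT | p2:(3,2)->(2,2) | p3:(3,4)->(2,4)->EXIT
Step 2: p0:(3,2)->(2,2) | p1:escaped | p2:(2,2)->(2,3) | p3:escaped
Step 3: p0:(2,2)->(2,3) | p1:escaped | p2:(2,3)->(2,4)->EXIT | p3:escaped
Step 4: p0:(2,3)->(2,4)->EXIT | p1:escaped | p2:escaped | p3:escaped

ESCAPED ESCAPED ESCAPED ESCAPED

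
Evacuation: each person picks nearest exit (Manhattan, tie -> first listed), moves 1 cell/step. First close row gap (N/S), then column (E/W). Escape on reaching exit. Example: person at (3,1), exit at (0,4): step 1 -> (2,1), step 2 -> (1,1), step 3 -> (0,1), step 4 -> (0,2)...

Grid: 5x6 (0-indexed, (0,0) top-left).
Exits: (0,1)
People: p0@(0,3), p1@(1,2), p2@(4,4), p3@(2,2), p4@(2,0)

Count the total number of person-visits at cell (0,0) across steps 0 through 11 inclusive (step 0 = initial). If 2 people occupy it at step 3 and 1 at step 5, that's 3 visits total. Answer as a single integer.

Answer: 1

Derivation:
Step 0: p0@(0,3) p1@(1,2) p2@(4,4) p3@(2,2) p4@(2,0) -> at (0,0): 0 [-], cum=0
Step 1: p0@(0,2) p1@(0,2) p2@(3,4) p3@(1,2) p4@(1,0) -> at (0,0): 0 [-], cum=0
Step 2: p0@ESC p1@ESC p2@(2,4) p3@(0,2) p4@(0,0) -> at (0,0): 1 [p4], cum=1
Step 3: p0@ESC p1@ESC p2@(1,4) p3@ESC p4@ESC -> at (0,0): 0 [-], cum=1
Step 4: p0@ESC p1@ESC p2@(0,4) p3@ESC p4@ESC -> at (0,0): 0 [-], cum=1
Step 5: p0@ESC p1@ESC p2@(0,3) p3@ESC p4@ESC -> at (0,0): 0 [-], cum=1
Step 6: p0@ESC p1@ESC p2@(0,2) p3@ESC p4@ESC -> at (0,0): 0 [-], cum=1
Step 7: p0@ESC p1@ESC p2@ESC p3@ESC p4@ESC -> at (0,0): 0 [-], cum=1
Total visits = 1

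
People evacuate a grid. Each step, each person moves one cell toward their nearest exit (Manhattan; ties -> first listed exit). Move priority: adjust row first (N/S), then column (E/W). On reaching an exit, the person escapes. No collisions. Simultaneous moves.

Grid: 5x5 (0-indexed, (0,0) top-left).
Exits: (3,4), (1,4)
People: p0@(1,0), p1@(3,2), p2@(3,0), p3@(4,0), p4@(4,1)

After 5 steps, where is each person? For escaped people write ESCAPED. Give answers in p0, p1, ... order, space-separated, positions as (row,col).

Step 1: p0:(1,0)->(1,1) | p1:(3,2)->(3,3) | p2:(3,0)->(3,1) | p3:(4,0)->(3,0) | p4:(4,1)->(3,1)
Step 2: p0:(1,1)->(1,2) | p1:(3,3)->(3,4)->EXIT | p2:(3,1)->(3,2) | p3:(3,0)->(3,1) | p4:(3,1)->(3,2)
Step 3: p0:(1,2)->(1,3) | p1:escaped | p2:(3,2)->(3,3) | p3:(3,1)->(3,2) | p4:(3,2)->(3,3)
Step 4: p0:(1,3)->(1,4)->EXIT | p1:escaped | p2:(3,3)->(3,4)->EXIT | p3:(3,2)->(3,3) | p4:(3,3)->(3,4)->EXIT
Step 5: p0:escaped | p1:escaped | p2:escaped | p3:(3,3)->(3,4)->EXIT | p4:escaped

ESCAPED ESCAPED ESCAPED ESCAPED ESCAPED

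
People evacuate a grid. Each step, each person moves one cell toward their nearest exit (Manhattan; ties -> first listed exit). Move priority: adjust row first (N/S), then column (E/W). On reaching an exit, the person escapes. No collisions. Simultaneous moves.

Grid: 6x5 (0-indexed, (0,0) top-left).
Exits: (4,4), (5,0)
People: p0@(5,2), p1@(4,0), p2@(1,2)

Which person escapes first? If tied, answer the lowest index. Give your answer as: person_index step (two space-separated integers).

Answer: 1 1

Derivation:
Step 1: p0:(5,2)->(5,1) | p1:(4,0)->(5,0)->EXIT | p2:(1,2)->(2,2)
Step 2: p0:(5,1)->(5,0)->EXIT | p1:escaped | p2:(2,2)->(3,2)
Step 3: p0:escaped | p1:escaped | p2:(3,2)->(4,2)
Step 4: p0:escaped | p1:escaped | p2:(4,2)->(4,3)
Step 5: p0:escaped | p1:escaped | p2:(4,3)->(4,4)->EXIT
Exit steps: [2, 1, 5]
First to escape: p1 at step 1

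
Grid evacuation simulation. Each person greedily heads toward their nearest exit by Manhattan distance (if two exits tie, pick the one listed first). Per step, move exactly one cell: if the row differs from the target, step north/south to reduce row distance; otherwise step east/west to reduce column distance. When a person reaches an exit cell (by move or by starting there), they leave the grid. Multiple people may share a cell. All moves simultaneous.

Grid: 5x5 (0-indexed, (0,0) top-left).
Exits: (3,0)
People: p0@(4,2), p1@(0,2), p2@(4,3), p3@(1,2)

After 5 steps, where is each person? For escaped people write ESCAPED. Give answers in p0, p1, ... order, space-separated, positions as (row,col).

Step 1: p0:(4,2)->(3,2) | p1:(0,2)->(1,2) | p2:(4,3)->(3,3) | p3:(1,2)->(2,2)
Step 2: p0:(3,2)->(3,1) | p1:(1,2)->(2,2) | p2:(3,3)->(3,2) | p3:(2,2)->(3,2)
Step 3: p0:(3,1)->(3,0)->EXIT | p1:(2,2)->(3,2) | p2:(3,2)->(3,1) | p3:(3,2)->(3,1)
Step 4: p0:escaped | p1:(3,2)->(3,1) | p2:(3,1)->(3,0)->EXIT | p3:(3,1)->(3,0)->EXIT
Step 5: p0:escaped | p1:(3,1)->(3,0)->EXIT | p2:escaped | p3:escaped

ESCAPED ESCAPED ESCAPED ESCAPED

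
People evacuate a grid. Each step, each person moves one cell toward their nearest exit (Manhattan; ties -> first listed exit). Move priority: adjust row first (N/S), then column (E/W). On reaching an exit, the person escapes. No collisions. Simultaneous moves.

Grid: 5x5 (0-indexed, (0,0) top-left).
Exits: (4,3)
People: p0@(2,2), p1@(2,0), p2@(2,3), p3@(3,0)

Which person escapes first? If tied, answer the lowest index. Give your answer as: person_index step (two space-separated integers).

Step 1: p0:(2,2)->(3,2) | p1:(2,0)->(3,0) | p2:(2,3)->(3,3) | p3:(3,0)->(4,0)
Step 2: p0:(3,2)->(4,2) | p1:(3,0)->(4,0) | p2:(3,3)->(4,3)->EXIT | p3:(4,0)->(4,1)
Step 3: p0:(4,2)->(4,3)->EXIT | p1:(4,0)->(4,1) | p2:escaped | p3:(4,1)->(4,2)
Step 4: p0:escaped | p1:(4,1)->(4,2) | p2:escaped | p3:(4,2)->(4,3)->EXIT
Step 5: p0:escaped | p1:(4,2)->(4,3)->EXIT | p2:escaped | p3:escaped
Exit steps: [3, 5, 2, 4]
First to escape: p2 at step 2

Answer: 2 2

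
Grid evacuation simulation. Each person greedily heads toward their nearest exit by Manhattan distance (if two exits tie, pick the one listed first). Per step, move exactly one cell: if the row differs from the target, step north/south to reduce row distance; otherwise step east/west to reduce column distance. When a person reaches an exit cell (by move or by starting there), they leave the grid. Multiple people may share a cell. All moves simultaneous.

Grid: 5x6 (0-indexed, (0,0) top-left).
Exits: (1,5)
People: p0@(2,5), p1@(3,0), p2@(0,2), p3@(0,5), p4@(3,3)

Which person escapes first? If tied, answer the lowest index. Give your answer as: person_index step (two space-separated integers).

Answer: 0 1

Derivation:
Step 1: p0:(2,5)->(1,5)->EXIT | p1:(3,0)->(2,0) | p2:(0,2)->(1,2) | p3:(0,5)->(1,5)->EXIT | p4:(3,3)->(2,3)
Step 2: p0:escaped | p1:(2,0)->(1,0) | p2:(1,2)->(1,3) | p3:escaped | p4:(2,3)->(1,3)
Step 3: p0:escaped | p1:(1,0)->(1,1) | p2:(1,3)->(1,4) | p3:escaped | p4:(1,3)->(1,4)
Step 4: p0:escaped | p1:(1,1)->(1,2) | p2:(1,4)->(1,5)->EXIT | p3:escaped | p4:(1,4)->(1,5)->EXIT
Step 5: p0:escaped | p1:(1,2)->(1,3) | p2:escaped | p3:escaped | p4:escaped
Step 6: p0:escaped | p1:(1,3)->(1,4) | p2:escaped | p3:escaped | p4:escaped
Step 7: p0:escaped | p1:(1,4)->(1,5)->EXIT | p2:escaped | p3:escaped | p4:escaped
Exit steps: [1, 7, 4, 1, 4]
First to escape: p0 at step 1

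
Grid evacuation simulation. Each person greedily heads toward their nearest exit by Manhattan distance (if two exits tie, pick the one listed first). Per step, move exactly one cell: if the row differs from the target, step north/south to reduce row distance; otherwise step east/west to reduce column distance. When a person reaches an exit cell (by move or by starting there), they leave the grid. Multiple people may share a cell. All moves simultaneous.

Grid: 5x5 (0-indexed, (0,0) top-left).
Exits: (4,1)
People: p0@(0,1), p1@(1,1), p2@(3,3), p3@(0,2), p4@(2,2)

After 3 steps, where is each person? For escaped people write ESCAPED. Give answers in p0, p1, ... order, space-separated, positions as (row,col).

Step 1: p0:(0,1)->(1,1) | p1:(1,1)->(2,1) | p2:(3,3)->(4,3) | p3:(0,2)->(1,2) | p4:(2,2)->(3,2)
Step 2: p0:(1,1)->(2,1) | p1:(2,1)->(3,1) | p2:(4,3)->(4,2) | p3:(1,2)->(2,2) | p4:(3,2)->(4,2)
Step 3: p0:(2,1)->(3,1) | p1:(3,1)->(4,1)->EXIT | p2:(4,2)->(4,1)->EXIT | p3:(2,2)->(3,2) | p4:(4,2)->(4,1)->EXIT

(3,1) ESCAPED ESCAPED (3,2) ESCAPED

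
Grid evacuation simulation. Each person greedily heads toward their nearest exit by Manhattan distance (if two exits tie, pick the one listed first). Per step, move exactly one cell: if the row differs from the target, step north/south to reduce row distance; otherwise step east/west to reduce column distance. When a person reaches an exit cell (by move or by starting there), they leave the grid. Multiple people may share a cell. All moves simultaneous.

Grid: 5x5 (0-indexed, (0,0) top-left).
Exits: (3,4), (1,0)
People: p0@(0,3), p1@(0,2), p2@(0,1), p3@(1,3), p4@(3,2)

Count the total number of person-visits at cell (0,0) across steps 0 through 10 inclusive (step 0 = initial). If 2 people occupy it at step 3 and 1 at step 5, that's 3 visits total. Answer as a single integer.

Step 0: p0@(0,3) p1@(0,2) p2@(0,1) p3@(1,3) p4@(3,2) -> at (0,0): 0 [-], cum=0
Step 1: p0@(1,3) p1@(1,2) p2@(1,1) p3@(2,3) p4@(3,3) -> at (0,0): 0 [-], cum=0
Step 2: p0@(2,3) p1@(1,1) p2@ESC p3@(3,3) p4@ESC -> at (0,0): 0 [-], cum=0
Step 3: p0@(3,3) p1@ESC p2@ESC p3@ESC p4@ESC -> at (0,0): 0 [-], cum=0
Step 4: p0@ESC p1@ESC p2@ESC p3@ESC p4@ESC -> at (0,0): 0 [-], cum=0
Total visits = 0

Answer: 0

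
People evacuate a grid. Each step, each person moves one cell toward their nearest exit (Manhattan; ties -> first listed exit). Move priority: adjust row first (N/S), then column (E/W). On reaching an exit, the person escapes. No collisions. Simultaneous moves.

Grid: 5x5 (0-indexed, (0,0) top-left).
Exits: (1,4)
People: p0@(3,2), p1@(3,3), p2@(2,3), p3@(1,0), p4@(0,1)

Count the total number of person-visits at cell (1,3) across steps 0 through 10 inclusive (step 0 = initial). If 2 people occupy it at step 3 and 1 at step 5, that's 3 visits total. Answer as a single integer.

Step 0: p0@(3,2) p1@(3,3) p2@(2,3) p3@(1,0) p4@(0,1) -> at (1,3): 0 [-], cum=0
Step 1: p0@(2,2) p1@(2,3) p2@(1,3) p3@(1,1) p4@(1,1) -> at (1,3): 1 [p2], cum=1
Step 2: p0@(1,2) p1@(1,3) p2@ESC p3@(1,2) p4@(1,2) -> at (1,3): 1 [p1], cum=2
Step 3: p0@(1,3) p1@ESC p2@ESC p3@(1,3) p4@(1,3) -> at (1,3): 3 [p0,p3,p4], cum=5
Step 4: p0@ESC p1@ESC p2@ESC p3@ESC p4@ESC -> at (1,3): 0 [-], cum=5
Total visits = 5

Answer: 5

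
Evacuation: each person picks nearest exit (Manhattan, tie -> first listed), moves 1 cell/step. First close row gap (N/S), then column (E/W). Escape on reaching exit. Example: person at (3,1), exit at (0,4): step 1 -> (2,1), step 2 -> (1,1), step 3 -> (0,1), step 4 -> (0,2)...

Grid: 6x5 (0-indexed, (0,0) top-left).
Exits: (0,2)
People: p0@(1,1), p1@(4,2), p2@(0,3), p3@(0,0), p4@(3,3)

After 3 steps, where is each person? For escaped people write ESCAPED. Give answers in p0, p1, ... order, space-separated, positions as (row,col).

Step 1: p0:(1,1)->(0,1) | p1:(4,2)->(3,2) | p2:(0,3)->(0,2)->EXIT | p3:(0,0)->(0,1) | p4:(3,3)->(2,3)
Step 2: p0:(0,1)->(0,2)->EXIT | p1:(3,2)->(2,2) | p2:escaped | p3:(0,1)->(0,2)->EXIT | p4:(2,3)->(1,3)
Step 3: p0:escaped | p1:(2,2)->(1,2) | p2:escaped | p3:escaped | p4:(1,3)->(0,3)

ESCAPED (1,2) ESCAPED ESCAPED (0,3)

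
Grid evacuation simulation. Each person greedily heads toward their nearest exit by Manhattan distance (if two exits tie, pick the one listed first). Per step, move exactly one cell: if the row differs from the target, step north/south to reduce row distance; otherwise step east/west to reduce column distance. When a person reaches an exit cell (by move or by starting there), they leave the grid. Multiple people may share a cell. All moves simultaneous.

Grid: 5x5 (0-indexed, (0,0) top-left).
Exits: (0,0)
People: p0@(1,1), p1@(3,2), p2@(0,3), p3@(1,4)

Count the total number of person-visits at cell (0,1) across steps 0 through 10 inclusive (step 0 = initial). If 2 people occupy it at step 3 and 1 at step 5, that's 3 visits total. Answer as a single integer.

Step 0: p0@(1,1) p1@(3,2) p2@(0,3) p3@(1,4) -> at (0,1): 0 [-], cum=0
Step 1: p0@(0,1) p1@(2,2) p2@(0,2) p3@(0,4) -> at (0,1): 1 [p0], cum=1
Step 2: p0@ESC p1@(1,2) p2@(0,1) p3@(0,3) -> at (0,1): 1 [p2], cum=2
Step 3: p0@ESC p1@(0,2) p2@ESC p3@(0,2) -> at (0,1): 0 [-], cum=2
Step 4: p0@ESC p1@(0,1) p2@ESC p3@(0,1) -> at (0,1): 2 [p1,p3], cum=4
Step 5: p0@ESC p1@ESC p2@ESC p3@ESC -> at (0,1): 0 [-], cum=4
Total visits = 4

Answer: 4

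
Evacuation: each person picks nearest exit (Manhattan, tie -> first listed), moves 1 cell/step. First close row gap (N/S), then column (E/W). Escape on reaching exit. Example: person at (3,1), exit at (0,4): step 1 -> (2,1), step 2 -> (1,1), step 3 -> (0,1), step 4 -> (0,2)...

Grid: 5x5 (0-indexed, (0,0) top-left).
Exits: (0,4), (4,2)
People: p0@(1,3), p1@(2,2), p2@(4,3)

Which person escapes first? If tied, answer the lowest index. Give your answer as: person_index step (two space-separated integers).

Step 1: p0:(1,3)->(0,3) | p1:(2,2)->(3,2) | p2:(4,3)->(4,2)->EXIT
Step 2: p0:(0,3)->(0,4)->EXIT | p1:(3,2)->(4,2)->EXIT | p2:escaped
Exit steps: [2, 2, 1]
First to escape: p2 at step 1

Answer: 2 1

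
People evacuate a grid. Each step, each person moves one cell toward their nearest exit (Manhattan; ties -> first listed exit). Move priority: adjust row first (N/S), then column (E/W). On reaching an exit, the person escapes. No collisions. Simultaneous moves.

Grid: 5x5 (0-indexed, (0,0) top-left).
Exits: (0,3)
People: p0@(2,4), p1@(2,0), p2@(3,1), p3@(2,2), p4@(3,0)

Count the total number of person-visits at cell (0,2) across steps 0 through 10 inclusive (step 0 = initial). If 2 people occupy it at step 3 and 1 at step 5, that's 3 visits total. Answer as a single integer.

Step 0: p0@(2,4) p1@(2,0) p2@(3,1) p3@(2,2) p4@(3,0) -> at (0,2): 0 [-], cum=0
Step 1: p0@(1,4) p1@(1,0) p2@(2,1) p3@(1,2) p4@(2,0) -> at (0,2): 0 [-], cum=0
Step 2: p0@(0,4) p1@(0,0) p2@(1,1) p3@(0,2) p4@(1,0) -> at (0,2): 1 [p3], cum=1
Step 3: p0@ESC p1@(0,1) p2@(0,1) p3@ESC p4@(0,0) -> at (0,2): 0 [-], cum=1
Step 4: p0@ESC p1@(0,2) p2@(0,2) p3@ESC p4@(0,1) -> at (0,2): 2 [p1,p2], cum=3
Step 5: p0@ESC p1@ESC p2@ESC p3@ESC p4@(0,2) -> at (0,2): 1 [p4], cum=4
Step 6: p0@ESC p1@ESC p2@ESC p3@ESC p4@ESC -> at (0,2): 0 [-], cum=4
Total visits = 4

Answer: 4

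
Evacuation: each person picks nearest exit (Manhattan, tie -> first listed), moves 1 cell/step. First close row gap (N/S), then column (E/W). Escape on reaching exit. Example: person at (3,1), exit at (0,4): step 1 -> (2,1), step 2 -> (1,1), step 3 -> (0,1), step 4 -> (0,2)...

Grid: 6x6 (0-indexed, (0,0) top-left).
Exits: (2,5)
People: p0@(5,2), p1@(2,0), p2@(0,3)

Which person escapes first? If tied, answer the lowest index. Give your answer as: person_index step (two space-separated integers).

Step 1: p0:(5,2)->(4,2) | p1:(2,0)->(2,1) | p2:(0,3)->(1,3)
Step 2: p0:(4,2)->(3,2) | p1:(2,1)->(2,2) | p2:(1,3)->(2,3)
Step 3: p0:(3,2)->(2,2) | p1:(2,2)->(2,3) | p2:(2,3)->(2,4)
Step 4: p0:(2,2)->(2,3) | p1:(2,3)->(2,4) | p2:(2,4)->(2,5)->EXIT
Step 5: p0:(2,3)->(2,4) | p1:(2,4)->(2,5)->EXIT | p2:escaped
Step 6: p0:(2,4)->(2,5)->EXIT | p1:escaped | p2:escaped
Exit steps: [6, 5, 4]
First to escape: p2 at step 4

Answer: 2 4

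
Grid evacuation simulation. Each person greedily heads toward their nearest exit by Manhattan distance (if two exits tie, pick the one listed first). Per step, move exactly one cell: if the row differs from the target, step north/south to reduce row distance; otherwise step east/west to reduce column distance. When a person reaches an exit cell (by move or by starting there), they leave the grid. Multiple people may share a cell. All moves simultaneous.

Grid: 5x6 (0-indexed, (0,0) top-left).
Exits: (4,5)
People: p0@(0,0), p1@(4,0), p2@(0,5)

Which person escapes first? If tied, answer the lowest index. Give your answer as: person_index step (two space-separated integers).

Step 1: p0:(0,0)->(1,0) | p1:(4,0)->(4,1) | p2:(0,5)->(1,5)
Step 2: p0:(1,0)->(2,0) | p1:(4,1)->(4,2) | p2:(1,5)->(2,5)
Step 3: p0:(2,0)->(3,0) | p1:(4,2)->(4,3) | p2:(2,5)->(3,5)
Step 4: p0:(3,0)->(4,0) | p1:(4,3)->(4,4) | p2:(3,5)->(4,5)->EXIT
Step 5: p0:(4,0)->(4,1) | p1:(4,4)->(4,5)->EXIT | p2:escaped
Step 6: p0:(4,1)->(4,2) | p1:escaped | p2:escaped
Step 7: p0:(4,2)->(4,3) | p1:escaped | p2:escaped
Step 8: p0:(4,3)->(4,4) | p1:escaped | p2:escaped
Step 9: p0:(4,4)->(4,5)->EXIT | p1:escaped | p2:escaped
Exit steps: [9, 5, 4]
First to escape: p2 at step 4

Answer: 2 4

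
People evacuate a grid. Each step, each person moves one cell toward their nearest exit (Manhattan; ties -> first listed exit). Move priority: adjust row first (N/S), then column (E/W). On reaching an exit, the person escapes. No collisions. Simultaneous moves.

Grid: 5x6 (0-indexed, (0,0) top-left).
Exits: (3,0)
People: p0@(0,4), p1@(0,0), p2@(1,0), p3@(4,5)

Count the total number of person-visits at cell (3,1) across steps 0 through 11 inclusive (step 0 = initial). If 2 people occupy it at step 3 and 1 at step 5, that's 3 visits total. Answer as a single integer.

Answer: 2

Derivation:
Step 0: p0@(0,4) p1@(0,0) p2@(1,0) p3@(4,5) -> at (3,1): 0 [-], cum=0
Step 1: p0@(1,4) p1@(1,0) p2@(2,0) p3@(3,5) -> at (3,1): 0 [-], cum=0
Step 2: p0@(2,4) p1@(2,0) p2@ESC p3@(3,4) -> at (3,1): 0 [-], cum=0
Step 3: p0@(3,4) p1@ESC p2@ESC p3@(3,3) -> at (3,1): 0 [-], cum=0
Step 4: p0@(3,3) p1@ESC p2@ESC p3@(3,2) -> at (3,1): 0 [-], cum=0
Step 5: p0@(3,2) p1@ESC p2@ESC p3@(3,1) -> at (3,1): 1 [p3], cum=1
Step 6: p0@(3,1) p1@ESC p2@ESC p3@ESC -> at (3,1): 1 [p0], cum=2
Step 7: p0@ESC p1@ESC p2@ESC p3@ESC -> at (3,1): 0 [-], cum=2
Total visits = 2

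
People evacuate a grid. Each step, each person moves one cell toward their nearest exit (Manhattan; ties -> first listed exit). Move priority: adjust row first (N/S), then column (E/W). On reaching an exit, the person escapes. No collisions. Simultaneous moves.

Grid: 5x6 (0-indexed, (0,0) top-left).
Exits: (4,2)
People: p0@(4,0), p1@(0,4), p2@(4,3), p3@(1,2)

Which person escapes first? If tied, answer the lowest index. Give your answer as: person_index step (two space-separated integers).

Step 1: p0:(4,0)->(4,1) | p1:(0,4)->(1,4) | p2:(4,3)->(4,2)->EXIT | p3:(1,2)->(2,2)
Step 2: p0:(4,1)->(4,2)->EXIT | p1:(1,4)->(2,4) | p2:escaped | p3:(2,2)->(3,2)
Step 3: p0:escaped | p1:(2,4)->(3,4) | p2:escaped | p3:(3,2)->(4,2)->EXIT
Step 4: p0:escaped | p1:(3,4)->(4,4) | p2:escaped | p3:escaped
Step 5: p0:escaped | p1:(4,4)->(4,3) | p2:escaped | p3:escaped
Step 6: p0:escaped | p1:(4,3)->(4,2)->EXIT | p2:escaped | p3:escaped
Exit steps: [2, 6, 1, 3]
First to escape: p2 at step 1

Answer: 2 1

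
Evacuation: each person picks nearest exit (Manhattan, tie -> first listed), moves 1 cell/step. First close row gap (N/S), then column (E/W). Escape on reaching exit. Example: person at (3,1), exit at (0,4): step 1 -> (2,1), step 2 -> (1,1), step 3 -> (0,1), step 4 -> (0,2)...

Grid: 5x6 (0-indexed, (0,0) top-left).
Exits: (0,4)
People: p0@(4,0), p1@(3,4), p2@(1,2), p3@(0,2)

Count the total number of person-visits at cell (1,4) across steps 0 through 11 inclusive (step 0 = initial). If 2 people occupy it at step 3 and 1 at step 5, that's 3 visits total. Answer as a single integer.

Answer: 1

Derivation:
Step 0: p0@(4,0) p1@(3,4) p2@(1,2) p3@(0,2) -> at (1,4): 0 [-], cum=0
Step 1: p0@(3,0) p1@(2,4) p2@(0,2) p3@(0,3) -> at (1,4): 0 [-], cum=0
Step 2: p0@(2,0) p1@(1,4) p2@(0,3) p3@ESC -> at (1,4): 1 [p1], cum=1
Step 3: p0@(1,0) p1@ESC p2@ESC p3@ESC -> at (1,4): 0 [-], cum=1
Step 4: p0@(0,0) p1@ESC p2@ESC p3@ESC -> at (1,4): 0 [-], cum=1
Step 5: p0@(0,1) p1@ESC p2@ESC p3@ESC -> at (1,4): 0 [-], cum=1
Step 6: p0@(0,2) p1@ESC p2@ESC p3@ESC -> at (1,4): 0 [-], cum=1
Step 7: p0@(0,3) p1@ESC p2@ESC p3@ESC -> at (1,4): 0 [-], cum=1
Step 8: p0@ESC p1@ESC p2@ESC p3@ESC -> at (1,4): 0 [-], cum=1
Total visits = 1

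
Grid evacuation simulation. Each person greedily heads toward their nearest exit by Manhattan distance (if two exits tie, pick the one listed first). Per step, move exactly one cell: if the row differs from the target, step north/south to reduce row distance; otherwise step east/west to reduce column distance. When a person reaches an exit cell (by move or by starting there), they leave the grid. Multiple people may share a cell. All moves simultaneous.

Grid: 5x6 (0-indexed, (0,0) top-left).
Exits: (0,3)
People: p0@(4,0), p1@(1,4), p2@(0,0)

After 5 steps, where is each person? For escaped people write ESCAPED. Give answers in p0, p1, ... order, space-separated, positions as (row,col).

Step 1: p0:(4,0)->(3,0) | p1:(1,4)->(0,4) | p2:(0,0)->(0,1)
Step 2: p0:(3,0)->(2,0) | p1:(0,4)->(0,3)->EXIT | p2:(0,1)->(0,2)
Step 3: p0:(2,0)->(1,0) | p1:escaped | p2:(0,2)->(0,3)->EXIT
Step 4: p0:(1,0)->(0,0) | p1:escaped | p2:escaped
Step 5: p0:(0,0)->(0,1) | p1:escaped | p2:escaped

(0,1) ESCAPED ESCAPED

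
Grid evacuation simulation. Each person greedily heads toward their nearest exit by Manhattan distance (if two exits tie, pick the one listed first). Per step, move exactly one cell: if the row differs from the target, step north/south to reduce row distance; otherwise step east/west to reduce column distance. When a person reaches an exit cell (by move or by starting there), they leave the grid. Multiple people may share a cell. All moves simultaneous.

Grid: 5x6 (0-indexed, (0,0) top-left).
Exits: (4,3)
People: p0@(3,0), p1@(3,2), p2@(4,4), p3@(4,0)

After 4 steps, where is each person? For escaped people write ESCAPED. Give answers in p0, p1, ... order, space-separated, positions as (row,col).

Step 1: p0:(3,0)->(4,0) | p1:(3,2)->(4,2) | p2:(4,4)->(4,3)->EXIT | p3:(4,0)->(4,1)
Step 2: p0:(4,0)->(4,1) | p1:(4,2)->(4,3)->EXIT | p2:escaped | p3:(4,1)->(4,2)
Step 3: p0:(4,1)->(4,2) | p1:escaped | p2:escaped | p3:(4,2)->(4,3)->EXIT
Step 4: p0:(4,2)->(4,3)->EXIT | p1:escaped | p2:escaped | p3:escaped

ESCAPED ESCAPED ESCAPED ESCAPED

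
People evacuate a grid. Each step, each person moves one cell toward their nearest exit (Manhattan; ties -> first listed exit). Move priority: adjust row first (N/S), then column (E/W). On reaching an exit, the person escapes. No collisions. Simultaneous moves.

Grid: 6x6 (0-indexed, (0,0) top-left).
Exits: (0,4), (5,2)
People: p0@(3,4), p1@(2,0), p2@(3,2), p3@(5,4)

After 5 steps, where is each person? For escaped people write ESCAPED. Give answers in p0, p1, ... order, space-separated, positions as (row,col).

Step 1: p0:(3,4)->(2,4) | p1:(2,0)->(3,0) | p2:(3,2)->(4,2) | p3:(5,4)->(5,3)
Step 2: p0:(2,4)->(1,4) | p1:(3,0)->(4,0) | p2:(4,2)->(5,2)->EXIT | p3:(5,3)->(5,2)->EXIT
Step 3: p0:(1,4)->(0,4)->EXIT | p1:(4,0)->(5,0) | p2:escaped | p3:escaped
Step 4: p0:escaped | p1:(5,0)->(5,1) | p2:escaped | p3:escaped
Step 5: p0:escaped | p1:(5,1)->(5,2)->EXIT | p2:escaped | p3:escaped

ESCAPED ESCAPED ESCAPED ESCAPED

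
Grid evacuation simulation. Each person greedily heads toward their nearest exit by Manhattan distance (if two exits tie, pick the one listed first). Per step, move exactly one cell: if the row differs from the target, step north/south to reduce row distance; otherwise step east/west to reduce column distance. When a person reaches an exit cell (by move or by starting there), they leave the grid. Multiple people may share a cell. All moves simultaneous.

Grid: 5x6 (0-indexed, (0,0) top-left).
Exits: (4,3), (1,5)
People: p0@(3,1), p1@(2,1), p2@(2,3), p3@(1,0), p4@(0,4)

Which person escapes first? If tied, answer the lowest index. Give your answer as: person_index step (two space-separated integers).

Step 1: p0:(3,1)->(4,1) | p1:(2,1)->(3,1) | p2:(2,3)->(3,3) | p3:(1,0)->(1,1) | p4:(0,4)->(1,4)
Step 2: p0:(4,1)->(4,2) | p1:(3,1)->(4,1) | p2:(3,3)->(4,3)->EXIT | p3:(1,1)->(1,2) | p4:(1,4)->(1,5)->EXIT
Step 3: p0:(4,2)->(4,3)->EXIT | p1:(4,1)->(4,2) | p2:escaped | p3:(1,2)->(1,3) | p4:escaped
Step 4: p0:escaped | p1:(4,2)->(4,3)->EXIT | p2:escaped | p3:(1,3)->(1,4) | p4:escaped
Step 5: p0:escaped | p1:escaped | p2:escaped | p3:(1,4)->(1,5)->EXIT | p4:escaped
Exit steps: [3, 4, 2, 5, 2]
First to escape: p2 at step 2

Answer: 2 2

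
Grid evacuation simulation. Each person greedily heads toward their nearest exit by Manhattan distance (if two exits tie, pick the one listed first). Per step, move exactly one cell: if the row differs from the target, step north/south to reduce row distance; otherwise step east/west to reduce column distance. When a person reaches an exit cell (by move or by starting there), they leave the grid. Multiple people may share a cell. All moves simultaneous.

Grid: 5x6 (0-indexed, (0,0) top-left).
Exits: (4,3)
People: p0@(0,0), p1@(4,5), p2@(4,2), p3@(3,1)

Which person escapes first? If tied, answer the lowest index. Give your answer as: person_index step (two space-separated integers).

Step 1: p0:(0,0)->(1,0) | p1:(4,5)->(4,4) | p2:(4,2)->(4,3)->EXIT | p3:(3,1)->(4,1)
Step 2: p0:(1,0)->(2,0) | p1:(4,4)->(4,3)->EXIT | p2:escaped | p3:(4,1)->(4,2)
Step 3: p0:(2,0)->(3,0) | p1:escaped | p2:escaped | p3:(4,2)->(4,3)->EXIT
Step 4: p0:(3,0)->(4,0) | p1:escaped | p2:escaped | p3:escaped
Step 5: p0:(4,0)->(4,1) | p1:escaped | p2:escaped | p3:escaped
Step 6: p0:(4,1)->(4,2) | p1:escaped | p2:escaped | p3:escaped
Step 7: p0:(4,2)->(4,3)->EXIT | p1:escaped | p2:escaped | p3:escaped
Exit steps: [7, 2, 1, 3]
First to escape: p2 at step 1

Answer: 2 1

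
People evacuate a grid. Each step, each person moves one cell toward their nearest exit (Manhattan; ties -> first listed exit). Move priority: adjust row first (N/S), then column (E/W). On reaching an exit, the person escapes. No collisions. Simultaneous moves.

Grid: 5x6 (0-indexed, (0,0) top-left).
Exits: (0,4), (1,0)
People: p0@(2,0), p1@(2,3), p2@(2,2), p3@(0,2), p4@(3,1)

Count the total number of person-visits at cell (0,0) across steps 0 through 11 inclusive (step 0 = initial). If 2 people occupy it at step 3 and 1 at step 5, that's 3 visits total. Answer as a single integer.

Answer: 0

Derivation:
Step 0: p0@(2,0) p1@(2,3) p2@(2,2) p3@(0,2) p4@(3,1) -> at (0,0): 0 [-], cum=0
Step 1: p0@ESC p1@(1,3) p2@(1,2) p3@(0,3) p4@(2,1) -> at (0,0): 0 [-], cum=0
Step 2: p0@ESC p1@(0,3) p2@(1,1) p3@ESC p4@(1,1) -> at (0,0): 0 [-], cum=0
Step 3: p0@ESC p1@ESC p2@ESC p3@ESC p4@ESC -> at (0,0): 0 [-], cum=0
Total visits = 0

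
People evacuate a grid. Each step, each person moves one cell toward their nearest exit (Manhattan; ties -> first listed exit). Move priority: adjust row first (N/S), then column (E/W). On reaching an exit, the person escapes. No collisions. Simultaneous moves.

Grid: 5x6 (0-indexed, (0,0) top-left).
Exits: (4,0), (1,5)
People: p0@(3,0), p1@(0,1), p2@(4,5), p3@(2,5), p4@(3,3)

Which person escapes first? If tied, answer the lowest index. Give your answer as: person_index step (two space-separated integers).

Step 1: p0:(3,0)->(4,0)->EXIT | p1:(0,1)->(1,1) | p2:(4,5)->(3,5) | p3:(2,5)->(1,5)->EXIT | p4:(3,3)->(4,3)
Step 2: p0:escaped | p1:(1,1)->(2,1) | p2:(3,5)->(2,5) | p3:escaped | p4:(4,3)->(4,2)
Step 3: p0:escaped | p1:(2,1)->(3,1) | p2:(2,5)->(1,5)->EXIT | p3:escaped | p4:(4,2)->(4,1)
Step 4: p0:escaped | p1:(3,1)->(4,1) | p2:escaped | p3:escaped | p4:(4,1)->(4,0)->EXIT
Step 5: p0:escaped | p1:(4,1)->(4,0)->EXIT | p2:escaped | p3:escaped | p4:escaped
Exit steps: [1, 5, 3, 1, 4]
First to escape: p0 at step 1

Answer: 0 1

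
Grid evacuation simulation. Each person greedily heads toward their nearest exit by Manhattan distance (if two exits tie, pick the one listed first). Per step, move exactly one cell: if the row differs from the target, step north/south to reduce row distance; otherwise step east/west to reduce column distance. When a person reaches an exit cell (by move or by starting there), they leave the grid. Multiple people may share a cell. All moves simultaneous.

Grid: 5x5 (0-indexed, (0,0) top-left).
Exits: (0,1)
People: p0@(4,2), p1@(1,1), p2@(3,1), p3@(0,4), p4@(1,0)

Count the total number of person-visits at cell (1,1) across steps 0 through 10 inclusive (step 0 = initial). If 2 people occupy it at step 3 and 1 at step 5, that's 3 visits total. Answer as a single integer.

Answer: 2

Derivation:
Step 0: p0@(4,2) p1@(1,1) p2@(3,1) p3@(0,4) p4@(1,0) -> at (1,1): 1 [p1], cum=1
Step 1: p0@(3,2) p1@ESC p2@(2,1) p3@(0,3) p4@(0,0) -> at (1,1): 0 [-], cum=1
Step 2: p0@(2,2) p1@ESC p2@(1,1) p3@(0,2) p4@ESC -> at (1,1): 1 [p2], cum=2
Step 3: p0@(1,2) p1@ESC p2@ESC p3@ESC p4@ESC -> at (1,1): 0 [-], cum=2
Step 4: p0@(0,2) p1@ESC p2@ESC p3@ESC p4@ESC -> at (1,1): 0 [-], cum=2
Step 5: p0@ESC p1@ESC p2@ESC p3@ESC p4@ESC -> at (1,1): 0 [-], cum=2
Total visits = 2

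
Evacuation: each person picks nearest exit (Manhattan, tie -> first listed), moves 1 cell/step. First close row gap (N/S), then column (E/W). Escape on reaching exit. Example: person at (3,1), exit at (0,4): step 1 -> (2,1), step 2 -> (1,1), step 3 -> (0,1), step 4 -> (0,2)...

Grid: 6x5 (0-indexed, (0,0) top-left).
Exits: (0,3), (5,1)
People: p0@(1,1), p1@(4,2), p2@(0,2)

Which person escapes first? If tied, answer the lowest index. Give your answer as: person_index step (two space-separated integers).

Step 1: p0:(1,1)->(0,1) | p1:(4,2)->(5,2) | p2:(0,2)->(0,3)->EXIT
Step 2: p0:(0,1)->(0,2) | p1:(5,2)->(5,1)->EXIT | p2:escaped
Step 3: p0:(0,2)->(0,3)->EXIT | p1:escaped | p2:escaped
Exit steps: [3, 2, 1]
First to escape: p2 at step 1

Answer: 2 1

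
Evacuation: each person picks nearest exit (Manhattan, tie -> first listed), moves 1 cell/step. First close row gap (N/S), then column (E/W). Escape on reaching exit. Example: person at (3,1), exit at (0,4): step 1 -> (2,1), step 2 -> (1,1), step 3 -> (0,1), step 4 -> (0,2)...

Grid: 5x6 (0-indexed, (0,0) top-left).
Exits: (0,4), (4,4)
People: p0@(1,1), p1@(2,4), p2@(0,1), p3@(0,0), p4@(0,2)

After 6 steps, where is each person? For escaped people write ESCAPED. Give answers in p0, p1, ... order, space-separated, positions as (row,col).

Step 1: p0:(1,1)->(0,1) | p1:(2,4)->(1,4) | p2:(0,1)->(0,2) | p3:(0,0)->(0,1) | p4:(0,2)->(0,3)
Step 2: p0:(0,1)->(0,2) | p1:(1,4)->(0,4)->EXIT | p2:(0,2)->(0,3) | p3:(0,1)->(0,2) | p4:(0,3)->(0,4)->EXIT
Step 3: p0:(0,2)->(0,3) | p1:escaped | p2:(0,3)->(0,4)->EXIT | p3:(0,2)->(0,3) | p4:escaped
Step 4: p0:(0,3)->(0,4)->EXIT | p1:escaped | p2:escaped | p3:(0,3)->(0,4)->EXIT | p4:escaped

ESCAPED ESCAPED ESCAPED ESCAPED ESCAPED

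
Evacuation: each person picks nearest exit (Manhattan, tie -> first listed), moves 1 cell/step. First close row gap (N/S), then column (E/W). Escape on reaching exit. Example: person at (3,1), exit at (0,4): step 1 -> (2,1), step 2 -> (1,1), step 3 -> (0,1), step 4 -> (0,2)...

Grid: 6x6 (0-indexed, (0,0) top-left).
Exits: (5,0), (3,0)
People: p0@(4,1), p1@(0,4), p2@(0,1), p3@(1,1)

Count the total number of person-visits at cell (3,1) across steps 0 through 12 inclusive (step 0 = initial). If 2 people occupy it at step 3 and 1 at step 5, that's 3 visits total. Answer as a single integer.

Answer: 3

Derivation:
Step 0: p0@(4,1) p1@(0,4) p2@(0,1) p3@(1,1) -> at (3,1): 0 [-], cum=0
Step 1: p0@(5,1) p1@(1,4) p2@(1,1) p3@(2,1) -> at (3,1): 0 [-], cum=0
Step 2: p0@ESC p1@(2,4) p2@(2,1) p3@(3,1) -> at (3,1): 1 [p3], cum=1
Step 3: p0@ESC p1@(3,4) p2@(3,1) p3@ESC -> at (3,1): 1 [p2], cum=2
Step 4: p0@ESC p1@(3,3) p2@ESC p3@ESC -> at (3,1): 0 [-], cum=2
Step 5: p0@ESC p1@(3,2) p2@ESC p3@ESC -> at (3,1): 0 [-], cum=2
Step 6: p0@ESC p1@(3,1) p2@ESC p3@ESC -> at (3,1): 1 [p1], cum=3
Step 7: p0@ESC p1@ESC p2@ESC p3@ESC -> at (3,1): 0 [-], cum=3
Total visits = 3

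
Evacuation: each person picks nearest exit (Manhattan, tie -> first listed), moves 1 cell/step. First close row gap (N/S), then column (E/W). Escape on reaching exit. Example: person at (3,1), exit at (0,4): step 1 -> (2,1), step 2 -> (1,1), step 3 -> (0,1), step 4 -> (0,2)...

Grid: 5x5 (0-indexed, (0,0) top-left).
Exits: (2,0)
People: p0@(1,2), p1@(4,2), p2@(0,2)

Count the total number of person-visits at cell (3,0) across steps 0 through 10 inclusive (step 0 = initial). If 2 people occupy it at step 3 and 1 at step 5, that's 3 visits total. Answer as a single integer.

Step 0: p0@(1,2) p1@(4,2) p2@(0,2) -> at (3,0): 0 [-], cum=0
Step 1: p0@(2,2) p1@(3,2) p2@(1,2) -> at (3,0): 0 [-], cum=0
Step 2: p0@(2,1) p1@(2,2) p2@(2,2) -> at (3,0): 0 [-], cum=0
Step 3: p0@ESC p1@(2,1) p2@(2,1) -> at (3,0): 0 [-], cum=0
Step 4: p0@ESC p1@ESC p2@ESC -> at (3,0): 0 [-], cum=0
Total visits = 0

Answer: 0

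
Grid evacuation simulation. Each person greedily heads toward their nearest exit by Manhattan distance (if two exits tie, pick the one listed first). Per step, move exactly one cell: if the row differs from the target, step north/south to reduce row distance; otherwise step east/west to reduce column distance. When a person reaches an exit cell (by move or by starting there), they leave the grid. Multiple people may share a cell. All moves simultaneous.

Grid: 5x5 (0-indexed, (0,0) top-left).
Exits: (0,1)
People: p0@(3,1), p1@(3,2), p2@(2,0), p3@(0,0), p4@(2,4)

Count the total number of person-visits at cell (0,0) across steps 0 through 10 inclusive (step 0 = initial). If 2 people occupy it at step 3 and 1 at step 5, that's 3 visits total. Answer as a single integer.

Answer: 2

Derivation:
Step 0: p0@(3,1) p1@(3,2) p2@(2,0) p3@(0,0) p4@(2,4) -> at (0,0): 1 [p3], cum=1
Step 1: p0@(2,1) p1@(2,2) p2@(1,0) p3@ESC p4@(1,4) -> at (0,0): 0 [-], cum=1
Step 2: p0@(1,1) p1@(1,2) p2@(0,0) p3@ESC p4@(0,4) -> at (0,0): 1 [p2], cum=2
Step 3: p0@ESC p1@(0,2) p2@ESC p3@ESC p4@(0,3) -> at (0,0): 0 [-], cum=2
Step 4: p0@ESC p1@ESC p2@ESC p3@ESC p4@(0,2) -> at (0,0): 0 [-], cum=2
Step 5: p0@ESC p1@ESC p2@ESC p3@ESC p4@ESC -> at (0,0): 0 [-], cum=2
Total visits = 2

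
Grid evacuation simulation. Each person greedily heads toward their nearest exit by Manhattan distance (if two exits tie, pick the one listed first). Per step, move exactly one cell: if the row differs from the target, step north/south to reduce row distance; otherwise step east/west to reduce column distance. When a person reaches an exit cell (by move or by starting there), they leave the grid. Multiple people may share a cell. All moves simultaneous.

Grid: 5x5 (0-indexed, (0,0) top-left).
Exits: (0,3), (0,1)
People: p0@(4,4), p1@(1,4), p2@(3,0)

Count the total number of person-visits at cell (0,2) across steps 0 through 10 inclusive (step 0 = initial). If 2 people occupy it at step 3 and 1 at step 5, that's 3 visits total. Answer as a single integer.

Step 0: p0@(4,4) p1@(1,4) p2@(3,0) -> at (0,2): 0 [-], cum=0
Step 1: p0@(3,4) p1@(0,4) p2@(2,0) -> at (0,2): 0 [-], cum=0
Step 2: p0@(2,4) p1@ESC p2@(1,0) -> at (0,2): 0 [-], cum=0
Step 3: p0@(1,4) p1@ESC p2@(0,0) -> at (0,2): 0 [-], cum=0
Step 4: p0@(0,4) p1@ESC p2@ESC -> at (0,2): 0 [-], cum=0
Step 5: p0@ESC p1@ESC p2@ESC -> at (0,2): 0 [-], cum=0
Total visits = 0

Answer: 0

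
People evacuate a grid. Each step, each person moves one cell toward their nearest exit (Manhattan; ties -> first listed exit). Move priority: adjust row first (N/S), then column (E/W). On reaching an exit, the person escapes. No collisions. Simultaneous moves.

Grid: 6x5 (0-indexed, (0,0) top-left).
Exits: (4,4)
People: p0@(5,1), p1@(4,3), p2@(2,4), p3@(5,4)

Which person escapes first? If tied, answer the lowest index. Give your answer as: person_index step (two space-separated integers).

Step 1: p0:(5,1)->(4,1) | p1:(4,3)->(4,4)->EXIT | p2:(2,4)->(3,4) | p3:(5,4)->(4,4)->EXIT
Step 2: p0:(4,1)->(4,2) | p1:escaped | p2:(3,4)->(4,4)->EXIT | p3:escaped
Step 3: p0:(4,2)->(4,3) | p1:escaped | p2:escaped | p3:escaped
Step 4: p0:(4,3)->(4,4)->EXIT | p1:escaped | p2:escaped | p3:escaped
Exit steps: [4, 1, 2, 1]
First to escape: p1 at step 1

Answer: 1 1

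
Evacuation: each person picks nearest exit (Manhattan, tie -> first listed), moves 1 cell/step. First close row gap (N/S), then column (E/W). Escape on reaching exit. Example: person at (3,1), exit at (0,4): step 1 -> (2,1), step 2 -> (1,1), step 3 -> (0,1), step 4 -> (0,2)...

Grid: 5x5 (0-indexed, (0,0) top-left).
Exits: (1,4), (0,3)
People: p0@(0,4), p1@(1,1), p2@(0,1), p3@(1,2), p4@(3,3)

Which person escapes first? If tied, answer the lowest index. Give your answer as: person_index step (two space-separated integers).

Answer: 0 1

Derivation:
Step 1: p0:(0,4)->(1,4)->EXIT | p1:(1,1)->(1,2) | p2:(0,1)->(0,2) | p3:(1,2)->(1,3) | p4:(3,3)->(2,3)
Step 2: p0:escaped | p1:(1,2)->(1,3) | p2:(0,2)->(0,3)->EXIT | p3:(1,3)->(1,4)->EXIT | p4:(2,3)->(1,3)
Step 3: p0:escaped | p1:(1,3)->(1,4)->EXIT | p2:escaped | p3:escaped | p4:(1,3)->(1,4)->EXIT
Exit steps: [1, 3, 2, 2, 3]
First to escape: p0 at step 1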